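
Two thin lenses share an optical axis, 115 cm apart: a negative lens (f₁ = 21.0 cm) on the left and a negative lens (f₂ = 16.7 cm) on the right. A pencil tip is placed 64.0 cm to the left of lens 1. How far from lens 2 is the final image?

Lens 1 is diverging, so f₁ = −21.0 cm.
Lens 1: 1/d_i1 = 1/f₁ − 1/d_o1 = 1/(-21.0) − 1/(64.0) = -0.06324, so d_i1 = -15.81 cm.
The intermediate image is 15.81 cm to the left of lens 1 (virtual), which is 115 − (-15.81) = 130.8 cm to the left of lens 2, so d_o2 = +130.8 cm.
Lens 2 is diverging, so f₂ = −16.7 cm.
Lens 2: 1/d_i2 = 1/f₂ − 1/d_o2 = 1/(-16.7) − 1/(130.8) = -0.06753, so d_i2 = -14.8 cm.
The final image is virtual, 14.8 cm to the left of lens 2 (overall magnification ≈ 0.028).

14.8 cm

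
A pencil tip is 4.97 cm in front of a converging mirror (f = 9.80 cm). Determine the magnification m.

1/d_i = 1/f − 1/d_o = 1/(9.800) − 1/(4.97) = -0.09917, so d_i = -10.08 cm.
m = −d_i/d_o = −(-10.08)/(4.97) = +2.03.
The image is virtual, upright and enlarged, behind the mirror.

m = +2.03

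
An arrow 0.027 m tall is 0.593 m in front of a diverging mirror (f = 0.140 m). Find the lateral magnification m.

For a diverging mirror, f = -0.140 m.
1/d_i = 1/f − 1/d_o = 1/(-0.1400) − 1/(0.593) = -8.829, so d_i = -0.1133 m.
m = −d_i/d_o = −(-0.1133)/(0.593) = +0.191.
The image is virtual, upright and reduced, behind the mirror.

m = +0.191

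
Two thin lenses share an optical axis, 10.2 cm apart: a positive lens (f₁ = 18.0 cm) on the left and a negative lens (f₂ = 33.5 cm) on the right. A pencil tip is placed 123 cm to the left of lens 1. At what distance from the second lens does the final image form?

16.1 cm

Lens 1: 1/d_i1 = 1/f₁ − 1/d_o1 = 1/(18.0) − 1/(123) = 0.04743, so d_i1 = 21.09 cm.
The intermediate image is 21.09 cm to the right of lens 1, which lies 10.89 cm to the right of lens 2 — a virtual object — so d_o2 = −10.89 cm.
Lens 2 is diverging, so f₂ = −33.5 cm.
Lens 2: 1/d_i2 = 1/f₂ − 1/d_o2 = 1/(-33.5) − 1/(-10.89) = 0.06198, so d_i2 = 16.1 cm.
The final image is real, 16.1 cm to the right of lens 2 (overall magnification ≈ -0.25).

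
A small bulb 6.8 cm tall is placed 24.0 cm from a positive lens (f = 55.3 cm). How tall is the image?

1/d_i = 1/f − 1/d_o = 1/(55.30) − 1/(24.0) = -0.02358, so d_i = -42.40 cm.
m = −d_i/d_o = +1.767.
|h_i| = |m|·h_o = 1.767 × 6.8 = 12.0 cm. The image is virtual, upright and enlarged, on the same side as the object.

12.0 cm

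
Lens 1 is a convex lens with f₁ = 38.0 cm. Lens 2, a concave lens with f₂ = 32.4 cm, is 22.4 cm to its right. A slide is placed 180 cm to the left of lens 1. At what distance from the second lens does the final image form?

Lens 1: 1/d_i1 = 1/f₁ − 1/d_o1 = 1/(38.0) − 1/(180) = 0.02076, so d_i1 = 48.17 cm.
The intermediate image is 48.17 cm to the right of lens 1, which lies 25.77 cm to the right of lens 2 — a virtual object — so d_o2 = −25.77 cm.
Lens 2 is diverging, so f₂ = −32.4 cm.
Lens 2: 1/d_i2 = 1/f₂ − 1/d_o2 = 1/(-32.4) − 1/(-25.77) = 0.007941, so d_i2 = 126 cm.
The final image is real, 126 cm to the right of lens 2 (overall magnification ≈ -1.3).

126 cm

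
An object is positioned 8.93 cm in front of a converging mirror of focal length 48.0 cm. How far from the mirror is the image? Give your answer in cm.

11.0 cm

Mirror equation: 1/d_i = 1/f − 1/d_o = 1/(48.00) − 1/(8.93) = 0.02083 − 0.1120 = -0.09115, so d_i = -11.0 cm.
The image is virtual, upright and enlarged, behind the mirror.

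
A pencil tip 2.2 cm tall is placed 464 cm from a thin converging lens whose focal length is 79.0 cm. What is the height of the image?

0.451 cm

1/d_i = 1/f − 1/d_o = 1/(79.00) − 1/(464) = 0.01050, so d_i = 95.21 cm.
m = −d_i/d_o = -0.2052.
|h_i| = |m|·h_o = 0.2052 × 2.2 = 0.451 cm. The image is real, inverted and reduced, on the far side of the lens.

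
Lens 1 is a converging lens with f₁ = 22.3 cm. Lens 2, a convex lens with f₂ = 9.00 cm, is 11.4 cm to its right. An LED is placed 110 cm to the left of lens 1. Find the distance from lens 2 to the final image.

Lens 1: 1/d_i1 = 1/f₁ − 1/d_o1 = 1/(22.3) − 1/(110) = 0.03575, so d_i1 = 27.97 cm.
The intermediate image is 27.97 cm to the right of lens 1, which lies 16.57 cm to the right of lens 2 — a virtual object — so d_o2 = −16.57 cm.
Lens 2: 1/d_i2 = 1/f₂ − 1/d_o2 = 1/(9.00) − 1/(-16.57) = 0.1715, so d_i2 = 5.83 cm.
The final image is real, 5.83 cm to the right of lens 2 (overall magnification ≈ -0.089).

5.83 cm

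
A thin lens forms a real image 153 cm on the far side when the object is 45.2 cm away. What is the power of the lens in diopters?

P = +2.87 D

d_i = +153 cm.
1/f = 1/d_o + 1/d_i = 1/(45.2) + 1/(153) = 0.02866 cm⁻¹.
f = 34.89 cm = 0.3489 m, so P = 1/f = +2.87 D.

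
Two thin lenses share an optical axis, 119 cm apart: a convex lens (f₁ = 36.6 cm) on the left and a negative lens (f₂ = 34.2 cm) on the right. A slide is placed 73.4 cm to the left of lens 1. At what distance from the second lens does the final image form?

19.6 cm

Lens 1: 1/d_i1 = 1/f₁ − 1/d_o1 = 1/(36.6) − 1/(73.4) = 0.01370, so d_i1 = 73.00 cm.
The intermediate image is 73.00 cm to the right of lens 1, which is 119 − (73.00) = 46.00 cm to the left of lens 2, so d_o2 = +46.00 cm.
Lens 2 is diverging, so f₂ = −34.2 cm.
Lens 2: 1/d_i2 = 1/f₂ − 1/d_o2 = 1/(-34.2) − 1/(46.00) = -0.05098, so d_i2 = -19.6 cm.
The final image is virtual, 19.6 cm to the left of lens 2 (overall magnification ≈ -0.42).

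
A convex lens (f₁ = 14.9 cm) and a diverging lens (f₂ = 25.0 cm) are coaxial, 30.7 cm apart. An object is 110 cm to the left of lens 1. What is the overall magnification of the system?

Lens 1: 1/d_i1 = 1/(14.9) − 1/(110) = 0.05802, so d_i1 = 17.23 cm; m₁ = −d_i1/d_o1 = -0.1566.
d_o2 = 30.7 − (17.23) = 13.47 cm.
f₂ = −25.0 cm (diverging).
Lens 2: 1/d_i2 = 1/(-25.0) − 1/(13.47) = -0.1142, so d_i2 = -8.754 cm; m₂ = −d_i2/d_o2 = +0.6499.
m = m₁·m₂ = (-0.1566)(+0.6499) = -0.102.

m = -0.102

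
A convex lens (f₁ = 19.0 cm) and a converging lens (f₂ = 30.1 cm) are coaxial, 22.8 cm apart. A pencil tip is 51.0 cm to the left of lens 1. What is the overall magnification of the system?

m = -0.476

Lens 1: 1/d_i1 = 1/(19.0) − 1/(51.0) = 0.03302, so d_i1 = 30.28 cm; m₁ = −d_i1/d_o1 = -0.5937.
d_o2 = 22.8 − (30.28) = -7.480 cm (virtual object).
Lens 2: 1/d_i2 = 1/(30.1) − 1/(-7.480) = 0.1669, so d_i2 = 5.991 cm; m₂ = −d_i2/d_o2 = +0.8010.
m = m₁·m₂ = (-0.5937)(+0.8010) = -0.476.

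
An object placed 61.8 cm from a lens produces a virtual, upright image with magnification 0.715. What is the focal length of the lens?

f = -155 cm (diverging)

m = −d_i/d_o ⇒ d_i = −m·d_o = −(+0.715)·(61.8) = -44.19 cm.
1/f = 1/d_o + 1/d_i = 1/(61.8) + 1/(-44.19) = -0.006448, so f = -155 cm.
Since f is negative, the lens is diverging.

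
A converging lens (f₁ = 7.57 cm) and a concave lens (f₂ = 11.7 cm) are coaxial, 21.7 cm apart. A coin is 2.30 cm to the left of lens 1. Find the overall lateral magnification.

m = +0.458

Lens 1: 1/d_i1 = 1/(7.57) − 1/(2.30) = -0.3027, so d_i1 = -3.304 cm; m₁ = −d_i1/d_o1 = +1.437.
d_o2 = 21.7 − (-3.304) = 25.00 cm.
f₂ = −11.7 cm (diverging).
Lens 2: 1/d_i2 = 1/(-11.7) − 1/(25.00) = -0.1255, so d_i2 = -7.970 cm; m₂ = −d_i2/d_o2 = +0.3188.
m = m₁·m₂ = (+1.437)(+0.3188) = +0.458.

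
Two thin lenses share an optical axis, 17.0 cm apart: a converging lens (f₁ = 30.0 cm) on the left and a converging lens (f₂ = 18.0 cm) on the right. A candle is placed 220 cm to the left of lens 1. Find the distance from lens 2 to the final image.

Lens 1: 1/d_i1 = 1/f₁ − 1/d_o1 = 1/(30.0) − 1/(220) = 0.02879, so d_i1 = 34.74 cm.
The intermediate image is 34.74 cm to the right of lens 1, which lies 17.74 cm to the right of lens 2 — a virtual object — so d_o2 = −17.74 cm.
Lens 2: 1/d_i2 = 1/f₂ − 1/d_o2 = 1/(18.0) − 1/(-17.74) = 0.1119, so d_i2 = 8.93 cm.
The final image is real, 8.93 cm to the right of lens 2 (overall magnification ≈ -0.080).

8.93 cm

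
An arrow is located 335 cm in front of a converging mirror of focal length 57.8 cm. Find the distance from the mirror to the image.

Mirror equation: 1/q = 1/f − 1/p = 1/(57.80) − 1/(335) = 0.01730 − 0.002985 = 0.01432, so q = 69.9 cm.
The image is real, inverted and reduced, in front of the mirror.

69.9 cm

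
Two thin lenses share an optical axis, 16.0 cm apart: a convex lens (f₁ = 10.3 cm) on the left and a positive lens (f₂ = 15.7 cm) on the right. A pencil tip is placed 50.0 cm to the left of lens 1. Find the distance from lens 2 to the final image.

Lens 1: 1/d_i1 = 1/f₁ − 1/d_o1 = 1/(10.3) − 1/(50.0) = 0.07709, so d_i1 = 12.97 cm.
The intermediate image is 12.97 cm to the right of lens 1, which is 16.0 − (12.97) = 3.030 cm to the left of lens 2, so d_o2 = +3.030 cm.
Lens 2: 1/d_i2 = 1/f₂ − 1/d_o2 = 1/(15.7) − 1/(3.030) = -0.2663, so d_i2 = -3.75 cm.
The final image is virtual, 3.75 cm to the left of lens 2 (overall magnification ≈ -0.32).

3.75 cm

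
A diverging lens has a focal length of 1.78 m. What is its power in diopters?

P = -0.562 D

For a diverging lens, f = −1.78 m.
P = 1/f = 1/(-1.78 m) = -0.562 D.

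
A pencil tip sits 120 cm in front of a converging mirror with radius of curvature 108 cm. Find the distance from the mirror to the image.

98.2 cm

f = R/2 = 108/2 = 54.00 cm.
Mirror equation: 1/q = 1/f − 1/p = 1/(54.00) − 1/(120) = 0.01852 − 0.008333 = 0.01019, so q = 98.2 cm.
The image is real, inverted and reduced, in front of the mirror.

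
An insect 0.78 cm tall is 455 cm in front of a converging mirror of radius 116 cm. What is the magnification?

f = R/2 = 116/2 = 58.00 cm.
1/d_i = 1/f − 1/d_o = 1/(58.00) − 1/(455) = 0.01504, so d_i = 66.47 cm.
m = −d_i/d_o = −(66.47)/(455) = -0.146.
The image is real, inverted and reduced, in front of the mirror.

m = -0.146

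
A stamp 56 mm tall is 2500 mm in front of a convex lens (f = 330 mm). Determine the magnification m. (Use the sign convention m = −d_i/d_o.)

m = -0.152

1/d_i = 1/f − 1/d_o = 1/(330.0) − 1/(2500) = 0.002630, so d_i = 380.2 mm.
m = −d_i/d_o = −(380.2)/(2500) = -0.152.
The image is real, inverted and reduced, on the far side of the lens.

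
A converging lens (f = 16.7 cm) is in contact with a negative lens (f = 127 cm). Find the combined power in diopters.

P = +5.20 D

P₁ = 1/f₁ = 1/(0.167 m) = +5.988 D; P₂ = 1/f₂ = 1/(-1.27 m) = -0.7874 D.
For thin lenses in contact, P = P₁ + P₂ = (+5.988) + (-0.7874) = +5.20 D.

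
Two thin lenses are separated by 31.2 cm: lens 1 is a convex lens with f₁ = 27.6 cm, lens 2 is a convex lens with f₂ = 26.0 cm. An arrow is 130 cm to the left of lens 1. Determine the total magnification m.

m = -0.235

Lens 1: 1/d_i1 = 1/(27.6) − 1/(130) = 0.02854, so d_i1 = 35.04 cm; m₁ = −d_i1/d_o1 = -0.2695.
d_o2 = 31.2 − (35.04) = -3.840 cm (virtual object).
Lens 2: 1/d_i2 = 1/(26.0) − 1/(-3.840) = 0.2989, so d_i2 = 3.346 cm; m₂ = −d_i2/d_o2 = +0.8713.
m = m₁·m₂ = (-0.2695)(+0.8713) = -0.235.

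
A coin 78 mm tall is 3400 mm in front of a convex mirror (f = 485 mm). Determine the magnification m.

m = +0.125

For a convex mirror, f = -485 mm.
1/d_i = 1/f − 1/d_o = 1/(-485.0) − 1/(3400) = -0.002356, so d_i = -424.5 mm.
m = −d_i/d_o = −(-424.5)/(3400) = +0.125.
The image is virtual, upright and reduced, behind the mirror.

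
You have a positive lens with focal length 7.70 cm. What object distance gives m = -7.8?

8.69 cm

m = −d_i/d_o ⇒ d_i = −m·d_o.
1/f = 1/d_o + 1/d_i = 1/d_o − 1/(m·d_o) = (1 − 1/m)/d_o, so d_o = f(1 − 1/m) = (7.700)(1 − 1/(-7.8)) = 8.69 cm.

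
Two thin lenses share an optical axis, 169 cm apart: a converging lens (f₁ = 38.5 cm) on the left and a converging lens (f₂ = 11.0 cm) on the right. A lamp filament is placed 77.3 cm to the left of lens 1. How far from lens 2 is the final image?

12.5 cm

Lens 1: 1/d_i1 = 1/f₁ − 1/d_o1 = 1/(38.5) − 1/(77.3) = 0.01304, so d_i1 = 76.70 cm.
The intermediate image is 76.70 cm to the right of lens 1, which is 169 − (76.70) = 92.30 cm to the left of lens 2, so d_o2 = +92.30 cm.
Lens 2: 1/d_i2 = 1/f₂ − 1/d_o2 = 1/(11.0) − 1/(92.30) = 0.08007, so d_i2 = 12.5 cm.
The final image is real, 12.5 cm to the right of lens 2 (overall magnification ≈ 0.13).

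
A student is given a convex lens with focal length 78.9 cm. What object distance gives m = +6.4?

m = −d_i/d_o ⇒ d_i = −m·d_o.
1/f = 1/d_o + 1/d_i = 1/d_o − 1/(m·d_o) = (1 − 1/m)/d_o, so d_o = f(1 − 1/m) = (78.90)(1 − 1/(+6.4)) = 66.6 cm.

66.6 cm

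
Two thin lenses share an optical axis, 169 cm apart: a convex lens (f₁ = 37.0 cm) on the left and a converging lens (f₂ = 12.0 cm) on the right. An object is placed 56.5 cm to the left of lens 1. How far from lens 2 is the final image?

Lens 1: 1/d_i1 = 1/f₁ − 1/d_o1 = 1/(37.0) − 1/(56.5) = 0.009328, so d_i1 = 107.2 cm.
The intermediate image is 107.2 cm to the right of lens 1, which is 169 − (107.2) = 61.80 cm to the left of lens 2, so d_o2 = +61.80 cm.
Lens 2: 1/d_i2 = 1/f₂ − 1/d_o2 = 1/(12.0) − 1/(61.80) = 0.06715, so d_i2 = 14.9 cm.
The final image is real, 14.9 cm to the right of lens 2 (overall magnification ≈ 0.46).

14.9 cm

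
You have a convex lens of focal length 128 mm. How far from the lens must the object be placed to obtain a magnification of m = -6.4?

m = −d_i/d_o ⇒ d_i = −m·d_o.
1/f = 1/d_o + 1/d_i = 1/d_o − 1/(m·d_o) = (1 − 1/m)/d_o, so d_o = f(1 − 1/m) = (128.0)(1 − 1/(-6.4)) = 148 mm.

148 mm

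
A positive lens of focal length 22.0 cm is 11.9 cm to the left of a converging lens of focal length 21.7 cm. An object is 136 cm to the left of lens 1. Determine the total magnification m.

m = -0.116

Lens 1: 1/d_i1 = 1/(22.0) − 1/(136) = 0.03810, so d_i1 = 26.25 cm; m₁ = −d_i1/d_o1 = -0.1930.
d_o2 = 11.9 − (26.25) = -14.35 cm (virtual object).
Lens 2: 1/d_i2 = 1/(21.7) − 1/(-14.35) = 0.1158, so d_i2 = 8.638 cm; m₂ = −d_i2/d_o2 = +0.6019.
m = m₁·m₂ = (-0.1930)(+0.6019) = -0.116.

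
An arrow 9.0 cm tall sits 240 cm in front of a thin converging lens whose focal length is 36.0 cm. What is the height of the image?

1/d_i = 1/f − 1/d_o = 1/(36.00) − 1/(240) = 0.02361, so d_i = 42.35 cm.
m = −d_i/d_o = -0.1765.
|h_i| = |m|·h_o = 0.1765 × 9.0 = 1.59 cm. The image is real, inverted and reduced, on the far side of the lens.

1.59 cm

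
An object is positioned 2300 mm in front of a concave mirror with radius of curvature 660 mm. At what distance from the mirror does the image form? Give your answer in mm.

385 mm

f = R/2 = 660/2 = 330.0 mm.
Mirror equation: 1/d_i = 1/f − 1/d_o = 1/(330.0) − 1/(2300) = 0.003030 − 0.0004348 = 0.002596, so d_i = 385 mm.
The image is real, inverted and reduced, in front of the mirror.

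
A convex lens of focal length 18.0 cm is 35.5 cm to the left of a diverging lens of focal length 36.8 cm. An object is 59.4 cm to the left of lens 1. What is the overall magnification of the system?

m = -0.344

Lens 1: 1/d_i1 = 1/(18.0) − 1/(59.4) = 0.03872, so d_i1 = 25.83 cm; m₁ = −d_i1/d_o1 = -0.4348.
d_o2 = 35.5 − (25.83) = 9.670 cm.
f₂ = −36.8 cm (diverging).
Lens 2: 1/d_i2 = 1/(-36.8) − 1/(9.670) = -0.1306, so d_i2 = -7.658 cm; m₂ = −d_i2/d_o2 = +0.7919.
m = m₁·m₂ = (-0.4348)(+0.7919) = -0.344.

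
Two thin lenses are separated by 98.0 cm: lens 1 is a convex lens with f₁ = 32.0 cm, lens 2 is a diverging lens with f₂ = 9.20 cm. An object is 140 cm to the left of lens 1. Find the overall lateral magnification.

m = -0.0415

Lens 1: 1/d_i1 = 1/(32.0) − 1/(140) = 0.02411, so d_i1 = 41.48 cm; m₁ = −d_i1/d_o1 = -0.2963.
d_o2 = 98.0 − (41.48) = 56.52 cm.
f₂ = −9.20 cm (diverging).
Lens 2: 1/d_i2 = 1/(-9.20) − 1/(56.52) = -0.1264, so d_i2 = -7.912 cm; m₂ = −d_i2/d_o2 = +0.1400.
m = m₁·m₂ = (-0.2963)(+0.1400) = -0.0415.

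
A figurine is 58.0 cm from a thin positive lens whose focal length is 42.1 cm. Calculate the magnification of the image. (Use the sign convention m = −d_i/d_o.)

1/d_i = 1/f − 1/d_o = 1/(42.10) − 1/(58.0) = 0.006512, so d_i = 153.6 cm.
m = −d_i/d_o = −(153.6)/(58.0) = -2.65.
The image is real, inverted and enlarged, on the far side of the lens.

m = -2.65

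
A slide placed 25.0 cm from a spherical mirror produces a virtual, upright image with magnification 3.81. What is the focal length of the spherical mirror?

f = 33.9 cm (concave)

m = −d_i/d_o ⇒ d_i = −m·d_o = −(+3.81)·(25.0) = -95.25 cm.
1/f = 1/d_o + 1/d_i = 1/(25.0) + 1/(-95.25) = 0.02950, so f = 33.9 cm.
Since f is positive, the spherical mirror is concave.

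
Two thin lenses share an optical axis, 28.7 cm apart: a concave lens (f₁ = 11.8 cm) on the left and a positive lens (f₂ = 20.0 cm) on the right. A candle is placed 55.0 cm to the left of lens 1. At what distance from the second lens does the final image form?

Lens 1 is diverging, so f₁ = −11.8 cm.
Lens 1: 1/d_i1 = 1/f₁ − 1/d_o1 = 1/(-11.8) − 1/(55.0) = -0.1029, so d_i1 = -9.716 cm.
The intermediate image is 9.716 cm to the left of lens 1 (virtual), which is 28.7 − (-9.716) = 38.42 cm to the left of lens 2, so d_o2 = +38.42 cm.
Lens 2: 1/d_i2 = 1/f₂ − 1/d_o2 = 1/(20.0) − 1/(38.42) = 0.02397, so d_i2 = 41.7 cm.
The final image is real, 41.7 cm to the right of lens 2 (overall magnification ≈ -0.19).

41.7 cm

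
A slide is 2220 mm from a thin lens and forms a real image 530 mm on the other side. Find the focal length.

Real image ⇒ d_i = +530 mm.
1/f = 1/d_o + 1/d_i = 1/(2220) + 1/(530) = 0.002337, so f = 428 mm.
Since f is positive, the thin lens is converging.

f = 428 mm (converging)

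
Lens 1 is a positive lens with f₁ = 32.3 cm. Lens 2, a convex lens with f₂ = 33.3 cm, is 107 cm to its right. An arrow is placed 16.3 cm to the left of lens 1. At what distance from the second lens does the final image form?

Lens 1: 1/d_i1 = 1/f₁ − 1/d_o1 = 1/(32.3) − 1/(16.3) = -0.03039, so d_i1 = -32.91 cm.
The intermediate image is 32.91 cm to the left of lens 1 (virtual), which is 107 − (-32.91) = 139.9 cm to the left of lens 2, so d_o2 = +139.9 cm.
Lens 2: 1/d_i2 = 1/f₂ − 1/d_o2 = 1/(33.3) − 1/(139.9) = 0.02288, so d_i2 = 43.7 cm.
The final image is real, 43.7 cm to the right of lens 2 (overall magnification ≈ -0.63).

43.7 cm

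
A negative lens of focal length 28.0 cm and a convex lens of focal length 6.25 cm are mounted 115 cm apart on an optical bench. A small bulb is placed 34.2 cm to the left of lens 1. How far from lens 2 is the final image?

6.56 cm

Lens 1 is diverging, so f₁ = −28.0 cm.
Lens 1: 1/d_i1 = 1/f₁ − 1/d_o1 = 1/(-28.0) − 1/(34.2) = -0.06495, so d_i1 = -15.40 cm.
The intermediate image is 15.40 cm to the left of lens 1 (virtual), which is 115 − (-15.40) = 130.4 cm to the left of lens 2, so d_o2 = +130.4 cm.
Lens 2: 1/d_i2 = 1/f₂ − 1/d_o2 = 1/(6.25) − 1/(130.4) = 0.1523, so d_i2 = 6.56 cm.
The final image is real, 6.56 cm to the right of lens 2 (overall magnification ≈ -0.023).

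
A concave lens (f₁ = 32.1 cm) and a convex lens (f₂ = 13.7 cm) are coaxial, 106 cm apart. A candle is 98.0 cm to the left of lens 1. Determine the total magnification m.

f₁ = −32.1 cm (diverging).
Lens 1: 1/d_i1 = 1/(-32.1) − 1/(98.0) = -0.04136, so d_i1 = -24.18 cm; m₁ = −d_i1/d_o1 = +0.2467.
d_o2 = 106 − (-24.18) = 130.2 cm.
Lens 2: 1/d_i2 = 1/(13.7) − 1/(130.2) = 0.06531, so d_i2 = 15.31 cm; m₂ = −d_i2/d_o2 = -0.1176.
m = m₁·m₂ = (+0.2467)(-0.1176) = -0.0290.

m = -0.0290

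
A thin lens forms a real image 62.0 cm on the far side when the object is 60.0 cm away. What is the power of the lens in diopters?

d_i = +62.0 cm.
1/f = 1/d_o + 1/d_i = 1/(60.0) + 1/(62.0) = 0.03280 cm⁻¹.
f = 30.49 cm = 0.3049 m, so P = 1/f = +3.28 D.

P = +3.28 D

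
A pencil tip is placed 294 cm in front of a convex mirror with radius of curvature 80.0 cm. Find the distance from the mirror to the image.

f = R/2 = 80.0/2 = 40.00 cm; for a convex mirror, f = -40.00 cm.
Mirror equation: 1/q = 1/f − 1/p = 1/(-40.00) − 1/(294) = -0.02500 − 0.003401 = -0.02840, so q = -35.2 cm.
The image is virtual, upright and reduced, behind the mirror.

35.2 cm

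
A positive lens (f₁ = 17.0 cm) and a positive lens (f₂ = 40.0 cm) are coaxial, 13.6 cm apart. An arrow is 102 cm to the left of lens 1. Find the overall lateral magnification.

Lens 1: 1/d_i1 = 1/(17.0) − 1/(102) = 0.04902, so d_i1 = 20.40 cm; m₁ = −d_i1/d_o1 = -0.2000.
d_o2 = 13.6 − (20.40) = -6.800 cm (virtual object).
Lens 2: 1/d_i2 = 1/(40.0) − 1/(-6.800) = 0.1721, so d_i2 = 5.812 cm; m₂ = −d_i2/d_o2 = +0.8547.
m = m₁·m₂ = (-0.2000)(+0.8547) = -0.171.

m = -0.171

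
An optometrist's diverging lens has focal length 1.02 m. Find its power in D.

For a diverging lens, f = −1.02 m.
P = 1/f = 1/(-1.02 m) = -0.980 D.

P = -0.980 D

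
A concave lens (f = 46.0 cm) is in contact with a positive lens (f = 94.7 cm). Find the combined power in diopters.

P = -1.12 D

P₁ = 1/f₁ = 1/(-0.460 m) = -2.174 D; P₂ = 1/f₂ = 1/(0.947 m) = +1.056 D.
For thin lenses in contact, P = P₁ + P₂ = (-2.174) + (+1.056) = -1.12 D.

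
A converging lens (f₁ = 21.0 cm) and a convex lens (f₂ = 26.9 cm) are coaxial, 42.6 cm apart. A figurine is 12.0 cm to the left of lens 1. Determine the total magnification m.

m = -1.44

Lens 1: 1/d_i1 = 1/(21.0) − 1/(12.0) = -0.03571, so d_i1 = -28.00 cm; m₁ = −d_i1/d_o1 = +2.333.
d_o2 = 42.6 − (-28.00) = 70.60 cm.
Lens 2: 1/d_i2 = 1/(26.9) − 1/(70.60) = 0.02301, so d_i2 = 43.46 cm; m₂ = −d_i2/d_o2 = -0.6156.
m = m₁·m₂ = (+2.333)(-0.6156) = -1.44.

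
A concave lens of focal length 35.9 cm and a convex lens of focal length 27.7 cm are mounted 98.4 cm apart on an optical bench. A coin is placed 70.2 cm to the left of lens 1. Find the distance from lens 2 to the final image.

35.8 cm

Lens 1 is diverging, so f₁ = −35.9 cm.
Lens 1: 1/d_i1 = 1/f₁ − 1/d_o1 = 1/(-35.9) − 1/(70.2) = -0.04210, so d_i1 = -23.75 cm.
The intermediate image is 23.75 cm to the left of lens 1 (virtual), which is 98.4 − (-23.75) = 122.2 cm to the left of lens 2, so d_o2 = +122.2 cm.
Lens 2: 1/d_i2 = 1/f₂ − 1/d_o2 = 1/(27.7) − 1/(122.2) = 0.02792, so d_i2 = 35.8 cm.
The final image is real, 35.8 cm to the right of lens 2 (overall magnification ≈ -0.099).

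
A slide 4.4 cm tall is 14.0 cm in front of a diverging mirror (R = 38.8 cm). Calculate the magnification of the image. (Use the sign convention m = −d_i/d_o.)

f = R/2 = 38.8/2 = 19.40 cm; for a diverging mirror, f = -19.40 cm.
1/d_i = 1/f − 1/d_o = 1/(-19.40) − 1/(14.0) = -0.1230, so d_i = -8.132 cm.
m = −d_i/d_o = −(-8.132)/(14.0) = +0.581.
The image is virtual, upright and reduced, behind the mirror.

m = +0.581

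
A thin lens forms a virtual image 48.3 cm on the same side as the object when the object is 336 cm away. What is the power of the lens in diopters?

Virtual image ⇒ d_i = −48.3 cm.
1/f = 1/d_o + 1/d_i = 1/(336) + 1/(-48.3) = -0.01773 cm⁻¹.
f = -56.41 cm = -0.5641 m, so P = 1/f = -1.77 D.

P = -1.77 D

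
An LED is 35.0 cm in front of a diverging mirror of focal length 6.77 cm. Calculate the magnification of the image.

m = +0.162

For a diverging mirror, f = -6.77 cm.
1/d_i = 1/f − 1/d_o = 1/(-6.770) − 1/(35.0) = -0.1763, so d_i = -5.673 cm.
m = −d_i/d_o = −(-5.673)/(35.0) = +0.162.
The image is virtual, upright and reduced, behind the mirror.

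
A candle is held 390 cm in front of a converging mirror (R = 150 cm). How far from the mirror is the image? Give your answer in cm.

f = R/2 = 150/2 = 75.00 cm.
Mirror equation: 1/v = 1/f − 1/u = 1/(75.00) − 1/(390) = 0.01333 − 0.002564 = 0.01077, so v = 92.9 cm.
The image is real, inverted and reduced, in front of the mirror.

92.9 cm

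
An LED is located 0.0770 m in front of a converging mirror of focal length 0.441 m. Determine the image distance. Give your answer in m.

Mirror equation: 1/s_i = 1/f − 1/s_o = 1/(0.4410) − 1/(0.0770) = 2.268 − 12.99 = -10.72, so s_i = -0.0933 m.
The image is virtual, upright and enlarged, behind the mirror.

0.0933 m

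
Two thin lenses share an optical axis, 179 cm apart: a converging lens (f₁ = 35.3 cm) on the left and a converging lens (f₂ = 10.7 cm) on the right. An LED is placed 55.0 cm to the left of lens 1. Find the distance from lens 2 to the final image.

Lens 1: 1/d_i1 = 1/f₁ − 1/d_o1 = 1/(35.3) − 1/(55.0) = 0.01015, so d_i1 = 98.55 cm.
The intermediate image is 98.55 cm to the right of lens 1, which is 179 − (98.55) = 80.45 cm to the left of lens 2, so d_o2 = +80.45 cm.
Lens 2: 1/d_i2 = 1/f₂ − 1/d_o2 = 1/(10.7) − 1/(80.45) = 0.08103, so d_i2 = 12.3 cm.
The final image is real, 12.3 cm to the right of lens 2 (overall magnification ≈ 0.27).

12.3 cm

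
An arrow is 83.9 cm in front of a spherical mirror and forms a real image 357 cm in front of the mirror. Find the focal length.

Real image ⇒ d_i = +357 cm.
1/f = 1/d_o + 1/d_i = 1/(83.9) + 1/(357) = 0.01472, so f = 67.9 cm.
Since f is positive, the spherical mirror is concave.

f = 67.9 cm (concave)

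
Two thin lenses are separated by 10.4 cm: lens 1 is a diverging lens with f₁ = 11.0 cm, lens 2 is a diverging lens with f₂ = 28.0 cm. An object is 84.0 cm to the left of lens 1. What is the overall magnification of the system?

f₁ = −11.0 cm (diverging).
Lens 1: 1/d_i1 = 1/(-11.0) − 1/(84.0) = -0.1028, so d_i1 = -9.726 cm; m₁ = −d_i1/d_o1 = +0.1158.
d_o2 = 10.4 − (-9.726) = 20.13 cm.
f₂ = −28.0 cm (diverging).
Lens 2: 1/d_i2 = 1/(-28.0) − 1/(20.13) = -0.08539, so d_i2 = -11.71 cm; m₂ = −d_i2/d_o2 = +0.5818.
m = m₁·m₂ = (+0.1158)(+0.5818) = +0.0674.

m = +0.0674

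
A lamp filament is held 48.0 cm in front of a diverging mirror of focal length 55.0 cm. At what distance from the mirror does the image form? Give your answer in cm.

25.6 cm

For a diverging mirror, f = -55.0 cm.
Mirror equation: 1/s_i = 1/f − 1/s_o = 1/(-55.00) − 1/(48.0) = -0.01818 − 0.02083 = -0.03902, so s_i = -25.6 cm.
The image is virtual, upright and reduced, behind the mirror.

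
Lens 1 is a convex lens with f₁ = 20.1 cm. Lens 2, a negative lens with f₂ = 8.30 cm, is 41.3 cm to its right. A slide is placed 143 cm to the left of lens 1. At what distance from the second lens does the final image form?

5.67 cm

Lens 1: 1/d_i1 = 1/f₁ − 1/d_o1 = 1/(20.1) − 1/(143) = 0.04276, so d_i1 = 23.39 cm.
The intermediate image is 23.39 cm to the right of lens 1, which is 41.3 − (23.39) = 17.91 cm to the left of lens 2, so d_o2 = +17.91 cm.
Lens 2 is diverging, so f₂ = −8.30 cm.
Lens 2: 1/d_i2 = 1/f₂ − 1/d_o2 = 1/(-8.30) − 1/(17.91) = -0.1763, so d_i2 = -5.67 cm.
The final image is virtual, 5.67 cm to the left of lens 2 (overall magnification ≈ -0.052).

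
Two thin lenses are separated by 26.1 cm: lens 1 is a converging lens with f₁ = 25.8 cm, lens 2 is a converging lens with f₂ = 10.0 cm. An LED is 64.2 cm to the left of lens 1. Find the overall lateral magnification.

m = -0.249

Lens 1: 1/d_i1 = 1/(25.8) − 1/(64.2) = 0.02318, so d_i1 = 43.13 cm; m₁ = −d_i1/d_o1 = -0.6718.
d_o2 = 26.1 − (43.13) = -17.03 cm (virtual object).
Lens 2: 1/d_i2 = 1/(10.0) − 1/(-17.03) = 0.1587, so d_i2 = 6.300 cm; m₂ = −d_i2/d_o2 = +0.3700.
m = m₁·m₂ = (-0.6718)(+0.3700) = -0.249.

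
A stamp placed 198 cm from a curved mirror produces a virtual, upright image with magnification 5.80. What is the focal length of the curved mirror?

m = −d_i/d_o ⇒ d_i = −m·d_o = −(+5.80)·(198) = -1148 cm.
1/f = 1/d_o + 1/d_i = 1/(198) + 1/(-1148) = 0.004179, so f = 239 cm.
Since f is positive, the curved mirror is concave.

f = 239 cm (concave)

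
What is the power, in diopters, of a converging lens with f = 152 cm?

P = +0.658 D

f = 152 cm = 1.52 m.
P = 1/f = 1/(1.52 m) = +0.658 D.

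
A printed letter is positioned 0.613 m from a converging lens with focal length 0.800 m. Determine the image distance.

2.62 m

Lens equation: 1/q = 1/f − 1/p = 1/(0.8000) − 1/(0.613) = 1.250 − 1.631 = -0.3813, so q = -2.62 m.
The image is virtual, upright and enlarged, on the same side as the object.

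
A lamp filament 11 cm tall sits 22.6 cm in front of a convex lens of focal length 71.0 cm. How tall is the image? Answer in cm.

16.1 cm

1/d_i = 1/f − 1/d_o = 1/(71.00) − 1/(22.6) = -0.03016, so d_i = -33.15 cm.
m = −d_i/d_o = +1.467.
|h_i| = |m|·h_o = 1.467 × 11 = 16.1 cm. The image is virtual, upright and enlarged, on the same side as the object.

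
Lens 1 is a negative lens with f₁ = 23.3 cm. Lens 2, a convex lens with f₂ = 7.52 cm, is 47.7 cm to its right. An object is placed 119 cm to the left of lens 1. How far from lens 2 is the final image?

Lens 1 is diverging, so f₁ = −23.3 cm.
Lens 1: 1/d_i1 = 1/f₁ − 1/d_o1 = 1/(-23.3) − 1/(119) = -0.05132, so d_i1 = -19.48 cm.
The intermediate image is 19.48 cm to the left of lens 1 (virtual), which is 47.7 − (-19.48) = 67.18 cm to the left of lens 2, so d_o2 = +67.18 cm.
Lens 2: 1/d_i2 = 1/f₂ − 1/d_o2 = 1/(7.52) − 1/(67.18) = 0.1181, so d_i2 = 8.47 cm.
The final image is real, 8.47 cm to the right of lens 2 (overall magnification ≈ -0.021).

8.47 cm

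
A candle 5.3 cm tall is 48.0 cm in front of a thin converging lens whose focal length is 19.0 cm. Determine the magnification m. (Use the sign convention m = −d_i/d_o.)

1/d_i = 1/f − 1/d_o = 1/(19.00) − 1/(48.0) = 0.03180, so d_i = 31.45 cm.
m = −d_i/d_o = −(31.45)/(48.0) = -0.655.
The image is real, inverted and reduced, on the far side of the lens.

m = -0.655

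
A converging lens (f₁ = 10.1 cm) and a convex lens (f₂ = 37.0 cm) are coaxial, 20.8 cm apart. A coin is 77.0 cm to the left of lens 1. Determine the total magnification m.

m = -0.201

Lens 1: 1/d_i1 = 1/(10.1) − 1/(77.0) = 0.08602, so d_i1 = 11.62 cm; m₁ = −d_i1/d_o1 = -0.1509.
d_o2 = 20.8 − (11.62) = 9.180 cm.
Lens 2: 1/d_i2 = 1/(37.0) − 1/(9.180) = -0.08191, so d_i2 = -12.21 cm; m₂ = −d_i2/d_o2 = +1.330.
m = m₁·m₂ = (-0.1509)(+1.330) = -0.201.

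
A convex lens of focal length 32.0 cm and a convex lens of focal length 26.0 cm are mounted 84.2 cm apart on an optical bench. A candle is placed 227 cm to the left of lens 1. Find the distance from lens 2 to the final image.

Lens 1: 1/d_i1 = 1/f₁ − 1/d_o1 = 1/(32.0) − 1/(227) = 0.02684, so d_i1 = 37.25 cm.
The intermediate image is 37.25 cm to the right of lens 1, which is 84.2 − (37.25) = 46.95 cm to the left of lens 2, so d_o2 = +46.95 cm.
Lens 2: 1/d_i2 = 1/f₂ − 1/d_o2 = 1/(26.0) − 1/(46.95) = 0.01716, so d_i2 = 58.3 cm.
The final image is real, 58.3 cm to the right of lens 2 (overall magnification ≈ 0.20).

58.3 cm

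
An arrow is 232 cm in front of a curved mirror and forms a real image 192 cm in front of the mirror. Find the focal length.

Real image ⇒ d_i = +192 cm.
1/f = 1/d_o + 1/d_i = 1/(232) + 1/(192) = 0.009519, so f = 105 cm.
Since f is positive, the curved mirror is concave.

f = 105 cm (concave)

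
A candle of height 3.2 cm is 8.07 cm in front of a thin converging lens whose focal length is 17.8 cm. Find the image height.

1/d_i = 1/f − 1/d_o = 1/(17.80) − 1/(8.07) = -0.06774, so d_i = -14.76 cm.
m = −d_i/d_o = +1.829.
|h_i| = |m|·h_o = 1.829 × 3.2 = 5.85 cm. The image is virtual, upright and enlarged, on the same side as the object.

5.85 cm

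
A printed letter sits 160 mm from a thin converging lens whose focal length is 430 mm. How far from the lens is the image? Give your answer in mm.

255 mm

Lens equation: 1/s_i = 1/f − 1/s_o = 1/(430.0) − 1/(160) = 0.002326 − 0.006250 = -0.003924, so s_i = -255 mm.
The image is virtual, upright and enlarged, on the same side as the object.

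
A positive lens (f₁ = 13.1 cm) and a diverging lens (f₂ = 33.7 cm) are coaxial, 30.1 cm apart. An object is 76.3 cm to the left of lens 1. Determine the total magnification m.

Lens 1: 1/d_i1 = 1/(13.1) − 1/(76.3) = 0.06323, so d_i1 = 15.82 cm; m₁ = −d_i1/d_o1 = -0.2073.
d_o2 = 30.1 − (15.82) = 14.28 cm.
f₂ = −33.7 cm (diverging).
Lens 2: 1/d_i2 = 1/(-33.7) − 1/(14.28) = -0.09970, so d_i2 = -10.03 cm; m₂ = −d_i2/d_o2 = +0.7024.
m = m₁·m₂ = (-0.2073)(+0.7024) = -0.146.

m = -0.146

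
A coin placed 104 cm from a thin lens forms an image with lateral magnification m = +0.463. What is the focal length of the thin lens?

m = −d_i/d_o ⇒ d_i = −m·d_o = −(+0.463)·(104) = -48.15 cm.
1/f = 1/d_o + 1/d_i = 1/(104) + 1/(-48.15) = -0.01115, so f = -89.7 cm.
Since f is negative, the thin lens is diverging.

f = -89.7 cm (diverging)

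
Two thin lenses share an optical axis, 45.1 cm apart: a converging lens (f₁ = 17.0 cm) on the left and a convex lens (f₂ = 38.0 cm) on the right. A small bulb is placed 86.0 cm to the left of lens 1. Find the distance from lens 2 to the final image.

Lens 1: 1/d_i1 = 1/f₁ − 1/d_o1 = 1/(17.0) − 1/(86.0) = 0.04720, so d_i1 = 21.19 cm.
The intermediate image is 21.19 cm to the right of lens 1, which is 45.1 − (21.19) = 23.91 cm to the left of lens 2, so d_o2 = +23.91 cm.
Lens 2: 1/d_i2 = 1/f₂ − 1/d_o2 = 1/(38.0) − 1/(23.91) = -0.01551, so d_i2 = -64.5 cm.
The final image is virtual, 64.5 cm to the left of lens 2 (overall magnification ≈ -0.66).

64.5 cm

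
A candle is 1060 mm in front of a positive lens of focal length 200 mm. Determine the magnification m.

1/d_i = 1/f − 1/d_o = 1/(200.0) − 1/(1060) = 0.004057, so d_i = 246.5 mm.
m = −d_i/d_o = −(246.5)/(1060) = -0.233.
The image is real, inverted and reduced, on the far side of the lens.

m = -0.233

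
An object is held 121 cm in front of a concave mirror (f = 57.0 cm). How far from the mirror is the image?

108 cm

Mirror equation: 1/s_i = 1/f − 1/s_o = 1/(57.00) − 1/(121) = 0.01754 − 0.008264 = 0.009279, so s_i = 108 cm.
The image is real, inverted and reduced, in front of the mirror.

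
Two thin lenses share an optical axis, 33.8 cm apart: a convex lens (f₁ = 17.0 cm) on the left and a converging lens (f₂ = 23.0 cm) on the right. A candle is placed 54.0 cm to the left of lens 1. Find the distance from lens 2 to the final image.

Lens 1: 1/d_i1 = 1/f₁ − 1/d_o1 = 1/(17.0) − 1/(54.0) = 0.04031, so d_i1 = 24.81 cm.
The intermediate image is 24.81 cm to the right of lens 1, which is 33.8 − (24.81) = 8.990 cm to the left of lens 2, so d_o2 = +8.990 cm.
Lens 2: 1/d_i2 = 1/f₂ − 1/d_o2 = 1/(23.0) − 1/(8.990) = -0.06776, so d_i2 = -14.8 cm.
The final image is virtual, 14.8 cm to the left of lens 2 (overall magnification ≈ -0.75).

14.8 cm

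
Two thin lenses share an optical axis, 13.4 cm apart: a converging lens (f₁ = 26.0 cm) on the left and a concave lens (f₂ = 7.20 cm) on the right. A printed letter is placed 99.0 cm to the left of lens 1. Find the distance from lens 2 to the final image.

10.7 cm

Lens 1: 1/d_i1 = 1/f₁ − 1/d_o1 = 1/(26.0) − 1/(99.0) = 0.02836, so d_i1 = 35.26 cm.
The intermediate image is 35.26 cm to the right of lens 1, which lies 21.86 cm to the right of lens 2 — a virtual object — so d_o2 = −21.86 cm.
Lens 2 is diverging, so f₂ = −7.20 cm.
Lens 2: 1/d_i2 = 1/f₂ − 1/d_o2 = 1/(-7.20) − 1/(-21.86) = -0.09314, so d_i2 = -10.7 cm.
The final image is virtual, 10.7 cm to the left of lens 2 (overall magnification ≈ 0.17).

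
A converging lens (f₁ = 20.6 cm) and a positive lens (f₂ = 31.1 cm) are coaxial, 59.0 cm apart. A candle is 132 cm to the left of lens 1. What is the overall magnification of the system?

Lens 1: 1/d_i1 = 1/(20.6) − 1/(132) = 0.04097, so d_i1 = 24.41 cm; m₁ = −d_i1/d_o1 = -0.1849.
d_o2 = 59.0 − (24.41) = 34.59 cm.
Lens 2: 1/d_i2 = 1/(31.1) − 1/(34.59) = 0.003244, so d_i2 = 308.2 cm; m₂ = −d_i2/d_o2 = -8.911.
m = m₁·m₂ = (-0.1849)(-8.911) = +1.65.

m = +1.65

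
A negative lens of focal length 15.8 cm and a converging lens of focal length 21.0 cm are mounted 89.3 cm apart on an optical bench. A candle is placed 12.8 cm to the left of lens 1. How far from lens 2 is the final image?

26.9 cm

Lens 1 is diverging, so f₁ = −15.8 cm.
Lens 1: 1/d_i1 = 1/f₁ − 1/d_o1 = 1/(-15.8) − 1/(12.8) = -0.1414, so d_i1 = -7.071 cm.
The intermediate image is 7.071 cm to the left of lens 1 (virtual), which is 89.3 − (-7.071) = 96.37 cm to the left of lens 2, so d_o2 = +96.37 cm.
Lens 2: 1/d_i2 = 1/f₂ − 1/d_o2 = 1/(21.0) − 1/(96.37) = 0.03724, so d_i2 = 26.9 cm.
The final image is real, 26.9 cm to the right of lens 2 (overall magnification ≈ -0.15).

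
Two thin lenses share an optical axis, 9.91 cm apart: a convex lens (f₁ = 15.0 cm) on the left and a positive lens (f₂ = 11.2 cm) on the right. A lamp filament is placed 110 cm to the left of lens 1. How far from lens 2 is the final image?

4.48 cm

Lens 1: 1/d_i1 = 1/f₁ − 1/d_o1 = 1/(15.0) − 1/(110) = 0.05758, so d_i1 = 17.37 cm.
The intermediate image is 17.37 cm to the right of lens 1, which lies 7.460 cm to the right of lens 2 — a virtual object — so d_o2 = −7.460 cm.
Lens 2: 1/d_i2 = 1/f₂ − 1/d_o2 = 1/(11.2) − 1/(-7.460) = 0.2233, so d_i2 = 4.48 cm.
The final image is real, 4.48 cm to the right of lens 2 (overall magnification ≈ -0.095).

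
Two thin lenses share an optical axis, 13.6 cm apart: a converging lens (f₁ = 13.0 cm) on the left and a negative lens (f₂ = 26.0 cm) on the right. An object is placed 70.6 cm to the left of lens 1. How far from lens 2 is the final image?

Lens 1: 1/d_i1 = 1/f₁ − 1/d_o1 = 1/(13.0) − 1/(70.6) = 0.06276, so d_i1 = 15.93 cm.
The intermediate image is 15.93 cm to the right of lens 1, which lies 2.330 cm to the right of lens 2 — a virtual object — so d_o2 = −2.330 cm.
Lens 2 is diverging, so f₂ = −26.0 cm.
Lens 2: 1/d_i2 = 1/f₂ − 1/d_o2 = 1/(-26.0) − 1/(-2.330) = 0.3907, so d_i2 = 2.56 cm.
The final image is real, 2.56 cm to the right of lens 2 (overall magnification ≈ -0.25).

2.56 cm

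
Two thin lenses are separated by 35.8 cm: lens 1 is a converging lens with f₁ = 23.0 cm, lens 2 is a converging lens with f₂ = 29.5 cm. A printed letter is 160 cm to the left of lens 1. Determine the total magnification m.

m = -0.241

Lens 1: 1/d_i1 = 1/(23.0) − 1/(160) = 0.03723, so d_i1 = 26.86 cm; m₁ = −d_i1/d_o1 = -0.1679.
d_o2 = 35.8 − (26.86) = 8.940 cm.
Lens 2: 1/d_i2 = 1/(29.5) − 1/(8.940) = -0.07796, so d_i2 = -12.83 cm; m₂ = −d_i2/d_o2 = +1.435.
m = m₁·m₂ = (-0.1679)(+1.435) = -0.241.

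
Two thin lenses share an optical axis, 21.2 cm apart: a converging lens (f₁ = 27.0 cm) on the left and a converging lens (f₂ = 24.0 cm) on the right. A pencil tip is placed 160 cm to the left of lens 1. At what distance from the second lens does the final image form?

Lens 1: 1/d_i1 = 1/f₁ − 1/d_o1 = 1/(27.0) − 1/(160) = 0.03079, so d_i1 = 32.48 cm.
The intermediate image is 32.48 cm to the right of lens 1, which lies 11.28 cm to the right of lens 2 — a virtual object — so d_o2 = −11.28 cm.
Lens 2: 1/d_i2 = 1/f₂ − 1/d_o2 = 1/(24.0) − 1/(-11.28) = 0.1303, so d_i2 = 7.67 cm.
The final image is real, 7.67 cm to the right of lens 2 (overall magnification ≈ -0.14).

7.67 cm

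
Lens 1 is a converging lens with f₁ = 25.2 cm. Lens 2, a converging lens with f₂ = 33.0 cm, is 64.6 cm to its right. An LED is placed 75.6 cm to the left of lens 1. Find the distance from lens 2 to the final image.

Lens 1: 1/d_i1 = 1/f₁ − 1/d_o1 = 1/(25.2) − 1/(75.6) = 0.02646, so d_i1 = 37.80 cm.
The intermediate image is 37.80 cm to the right of lens 1, which is 64.6 − (37.80) = 26.80 cm to the left of lens 2, so d_o2 = +26.80 cm.
Lens 2: 1/d_i2 = 1/f₂ − 1/d_o2 = 1/(33.0) − 1/(26.80) = -0.007010, so d_i2 = -143 cm.
The final image is virtual, 143 cm to the left of lens 2 (overall magnification ≈ -2.7).

143 cm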